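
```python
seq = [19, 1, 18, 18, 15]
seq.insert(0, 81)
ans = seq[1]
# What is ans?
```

Trace:
`seq = [19, 1, 18, 18, 15]` → seq = [19, 1, 18, 18, 15]
`seq.insert(0, 81)` → seq = [81, 19, 1, 18, 18, 15]
`ans = seq[1]` → ans = 19
So ans = 19

Answer: 19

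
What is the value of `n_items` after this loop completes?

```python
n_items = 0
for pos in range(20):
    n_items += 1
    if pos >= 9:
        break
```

Loop breaks when pos reaches 9, n_items is 10
`n_items` takes the values: 0 → 1 → 2 → 3 → 4 → 5 → 6 → 7 → 8 → 9 → 10

Answer: 10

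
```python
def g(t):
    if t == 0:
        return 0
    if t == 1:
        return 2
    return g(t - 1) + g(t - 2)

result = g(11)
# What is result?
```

Build up from base cases: g(0)=0, g(1)=2, g(2)=2, g(3)=4, g(4)=6, g(5)=10, g(6)=16, ..., g(11)=178

Answer: 178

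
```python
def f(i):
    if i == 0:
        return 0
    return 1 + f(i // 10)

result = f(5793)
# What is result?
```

Count of digits of 5793: 4

Answer: 4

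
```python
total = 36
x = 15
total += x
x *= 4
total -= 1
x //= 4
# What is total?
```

Trace:
`total = 36` → total = 36
`x = 15` → x = 15
`total += x` → total = 51
`x *= 4` → x = 60
`total -= 1` → total = 50
`x //= 4` → x = 15
So total = 50

Answer: 50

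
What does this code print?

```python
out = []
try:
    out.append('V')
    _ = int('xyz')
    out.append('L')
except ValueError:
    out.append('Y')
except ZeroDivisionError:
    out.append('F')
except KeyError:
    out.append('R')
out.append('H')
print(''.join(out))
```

Execution trace: 'V' (try body) → 'Y' (except ValueError) → 'H' (after the try/except). Output: VYH

Answer: VYH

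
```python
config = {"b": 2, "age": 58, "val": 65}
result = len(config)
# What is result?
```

Trace:
`config = {"b": 2, "age": 58, "val": 65}` → config = {'b': 2, 'age': 58, 'val': 65}
`result = len(config)` → result = 3
So result = 3

Answer: 3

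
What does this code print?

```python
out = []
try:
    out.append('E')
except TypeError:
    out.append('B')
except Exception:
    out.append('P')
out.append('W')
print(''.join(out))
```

Execution trace: 'E' (try body, no exception) → 'W' (after the try/except). Output: EW

Answer: EW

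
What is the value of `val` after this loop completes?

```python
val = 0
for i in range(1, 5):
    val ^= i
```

XOR of 1 to 4
`val` takes the values: 0 → 1 → 3 → 0 → 4

Answer: 4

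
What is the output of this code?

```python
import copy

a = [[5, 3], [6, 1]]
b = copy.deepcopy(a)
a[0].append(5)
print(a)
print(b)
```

Key concept: deep copy is fully independent.
Step by step:
`a = [[5, 3], [6, 1]]` → a = [[5, 3], [6, 1]]
`b = copy.deepcopy(a)` → b = [[5, 3], [6, 1]]
`a[0].append(5)` → a = [[5, 3, 5], [6, 1]]
`print(a)` → prints [[5, 3, 5], [6, 1]]
`print(b)` → prints [[5, 3], [6, 1]]

Answer:
[[5, 3, 5], [6, 1]]
[[5, 3], [6, 1]]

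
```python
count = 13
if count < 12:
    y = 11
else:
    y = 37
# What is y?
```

Trace:
`count = 13` → count = 13
`if count < 12: ...` → count < 12 is False, take else branch → y = 37
So y = 37

Answer: 37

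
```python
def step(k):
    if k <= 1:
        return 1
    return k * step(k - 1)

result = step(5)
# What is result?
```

step(5) = 5 * 4 * 3 * 2 * 1 = 120

Answer: 120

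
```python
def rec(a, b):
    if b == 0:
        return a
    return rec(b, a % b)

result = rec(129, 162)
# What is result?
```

rec(129, 162) -> rec(162, 129) -> rec(129, 33) -> rec(33, 30) -> rec(30, 3) -> rec(3, 0) -> 3

Answer: 3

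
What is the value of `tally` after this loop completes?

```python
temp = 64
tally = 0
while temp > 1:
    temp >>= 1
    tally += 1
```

Count right shifts until 1
`tally` takes the values: 0 → 1 → 2 → 3 → 4 → 5 → 6

Answer: 6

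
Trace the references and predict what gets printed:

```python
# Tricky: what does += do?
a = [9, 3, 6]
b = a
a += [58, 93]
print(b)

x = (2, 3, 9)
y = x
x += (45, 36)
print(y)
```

Key concept: += behavior differs for mutable vs immutable.
Step by step:
`a = [9, 3, 6]` → a = [9, 3, 6]
`b = a` → b = [9, 3, 6] (same object as a)
`a += [58, 93]` → a = [9, 3, 6, 58, 93] (same object as b); b = [9, 3, 6, 58, 93] (same object as a)
`print(b)` → prints [9, 3, 6, 58, 93]
`x = (2, 3, 9)` → x = (2, 3, 9)
`y = x` → y = (2, 3, 9)
`x += (45, 36)` → x = (2, 3, 9, 45, 36)
`print(y)` → prints (2, 3, 9)

Answer:
[9, 3, 6, 58, 93]
(2, 3, 9)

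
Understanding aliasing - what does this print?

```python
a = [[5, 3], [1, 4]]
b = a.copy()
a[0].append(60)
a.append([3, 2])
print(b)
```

Key concept: shallow copy with nested lists.
Step by step:
`a = [[5, 3], [1, 4]]` → a = [[5, 3], [1, 4]]
`b = a.copy()` → b = [[5, 3], [1, 4]]
`a[0].append(60)` → a = [[5, 3, 60], [1, 4]]; b = [[5, 3, 60], [1, 4]]
`a.append([3, 2])` → a = [[5, 3, 60], [1, 4], [3, 2]]
`print(b)` → prints [[5, 3, 60], [1, 4]]

Answer: [[5, 3, 60], [1, 4]]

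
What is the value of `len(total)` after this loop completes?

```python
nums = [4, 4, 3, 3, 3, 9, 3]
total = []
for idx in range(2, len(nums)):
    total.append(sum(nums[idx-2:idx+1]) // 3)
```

Number of 3-element averages
`total` takes the values: [] → [3] → [3, 3] → [3, 3, 3] → [3, 3, 3, 5] → [3, 3, 3, 5, 5]
So `len(total)` = 5

Answer: 5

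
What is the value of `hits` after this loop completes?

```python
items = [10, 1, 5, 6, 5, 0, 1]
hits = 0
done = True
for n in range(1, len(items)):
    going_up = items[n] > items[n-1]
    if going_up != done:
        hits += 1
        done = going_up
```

Count direction changes in [10, 1, 5, 6, 5, 0, 1]
`hits` takes the values: 0 → 1 → 2 → 3 → 4

Answer: 4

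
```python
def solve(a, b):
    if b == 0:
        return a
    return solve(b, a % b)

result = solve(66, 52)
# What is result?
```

solve(66, 52) -> solve(52, 14) -> solve(14, 10) -> solve(10, 4) -> solve(4, 2) -> solve(2, 0) -> 2

Answer: 2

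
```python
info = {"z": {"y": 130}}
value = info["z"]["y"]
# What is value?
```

Trace:
`info = {"z": {"y": 130}}` → info = {'z': {'y': 130}}
`value = info["z"]["y"]` → value = 130
So value = 130

Answer: 130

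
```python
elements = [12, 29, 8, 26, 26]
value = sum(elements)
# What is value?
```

Trace:
`elements = [12, 29, 8, 26, 26]` → elements = [12, 29, 8, 26, 26]
`value = sum(elements)` → value = 101
So value = 101

Answer: 101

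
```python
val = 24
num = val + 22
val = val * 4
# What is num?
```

Trace:
`val = 24` → val = 24
`num = val + 22` → num = 46
`val = val * 4` → val = 96
So num = 46

Answer: 46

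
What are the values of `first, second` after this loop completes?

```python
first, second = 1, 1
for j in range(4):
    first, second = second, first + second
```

Fibonacci: after 4 iterations
`first, second` takes the values: (1, 1) → (1, 2) → (2, 3) → (3, 5) → (5, 8)

Answer: 5, 8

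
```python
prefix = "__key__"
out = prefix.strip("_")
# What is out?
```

Trace:
`prefix = "__key__"` → prefix = '__key__'
`out = prefix.strip("_")` → out = 'key'
So out = 'key'

Answer: 'key'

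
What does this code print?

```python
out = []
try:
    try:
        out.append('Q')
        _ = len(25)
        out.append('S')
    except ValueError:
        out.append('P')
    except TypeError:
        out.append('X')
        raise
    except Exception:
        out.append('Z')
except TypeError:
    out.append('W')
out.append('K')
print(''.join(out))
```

Execution trace: 'Q' (inner try body) → 'X' (inner except TypeError) → 'W' (outer except TypeError) → 'K' (after the try/except). Output: QXWK

Answer: QXWK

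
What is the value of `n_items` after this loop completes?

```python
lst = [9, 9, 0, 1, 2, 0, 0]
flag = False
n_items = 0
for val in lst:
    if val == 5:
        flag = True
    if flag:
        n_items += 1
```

Count elements after first 5 in [9, 9, 0, 1, 2, 0, 0]
`n_items` takes the values: 0

Answer: 0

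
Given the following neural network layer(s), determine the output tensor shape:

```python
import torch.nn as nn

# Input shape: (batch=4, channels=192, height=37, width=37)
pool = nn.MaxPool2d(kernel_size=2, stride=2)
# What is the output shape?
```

Input: (4, 192, 37, 37) -> Output: (4, 192, 18, 18)

Answer: (4, 192, 18, 18)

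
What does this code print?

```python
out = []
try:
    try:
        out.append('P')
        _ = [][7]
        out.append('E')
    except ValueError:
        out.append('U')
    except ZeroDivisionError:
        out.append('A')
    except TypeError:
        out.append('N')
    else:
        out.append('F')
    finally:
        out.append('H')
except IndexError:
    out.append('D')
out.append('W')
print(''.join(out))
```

Execution trace: 'P' (try body) → 'H' (finally) → 'D' (outer except IndexError) → 'W' (after the try/except). Output: PHDW

Answer: PHDW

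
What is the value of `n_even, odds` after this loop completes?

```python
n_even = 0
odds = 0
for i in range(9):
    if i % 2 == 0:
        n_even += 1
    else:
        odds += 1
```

Count evens and odds in range(9)
`n_even, odds` takes the values: (0, 0) → (1, 0) → (1, 1) → (2, 1) → (2, 2) → (3, 2) → (3, 3) → (4, 3) → (4, 4) → (5, 4)

Answer: 5, 4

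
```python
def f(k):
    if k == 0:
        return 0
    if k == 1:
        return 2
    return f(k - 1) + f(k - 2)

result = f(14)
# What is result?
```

Build up from base cases: f(0)=0, f(1)=2, f(2)=2, f(3)=4, f(4)=6, f(5)=10, f(6)=16, ..., f(14)=754

Answer: 754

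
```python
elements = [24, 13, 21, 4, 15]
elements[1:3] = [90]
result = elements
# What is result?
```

Trace:
`elements = [24, 13, 21, 4, 15]` → elements = [24, 13, 21, 4, 15]
`elements[1:3] = [90]` → elements = [24, 90, 4, 15]
`result = elements` → result = [24, 90, 4, 15]
So result = [24, 90, 4, 15]

Answer: [24, 90, 4, 15]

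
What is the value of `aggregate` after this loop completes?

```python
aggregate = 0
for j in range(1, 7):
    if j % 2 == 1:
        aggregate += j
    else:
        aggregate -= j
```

Add odd, subtract even
`aggregate` takes the values: 0 → 1 → -1 → 2 → -2 → 3 → -3

Answer: -3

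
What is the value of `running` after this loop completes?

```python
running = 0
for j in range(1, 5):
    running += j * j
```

Sum of squares 1² to 4² = 30
`running` takes the values: 0 → 1 → 5 → 14 → 30

Answer: 30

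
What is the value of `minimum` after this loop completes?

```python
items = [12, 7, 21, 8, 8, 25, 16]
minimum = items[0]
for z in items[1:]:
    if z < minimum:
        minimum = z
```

Minimum of [12, 7, 21, 8, 8, 25, 16]
`minimum` takes the values: 12 → 7

Answer: 7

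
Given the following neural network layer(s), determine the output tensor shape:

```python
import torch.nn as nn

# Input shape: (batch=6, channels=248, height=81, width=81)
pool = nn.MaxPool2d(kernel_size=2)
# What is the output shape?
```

Input: (6, 248, 81, 81) -> Output: (6, 248, 40, 40)

Answer: (6, 248, 40, 40)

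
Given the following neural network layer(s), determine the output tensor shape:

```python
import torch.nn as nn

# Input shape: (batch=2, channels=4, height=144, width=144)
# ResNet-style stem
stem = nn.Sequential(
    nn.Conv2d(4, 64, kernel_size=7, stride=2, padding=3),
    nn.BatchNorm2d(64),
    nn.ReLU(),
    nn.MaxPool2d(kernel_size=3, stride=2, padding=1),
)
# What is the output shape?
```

Input: (2, 4, 144, 144) -> after Conv2d 7x7 stride=2: (2, 64, 72, 72) -> Output: (2, 64, 36, 36)

Answer: (2, 64, 36, 36)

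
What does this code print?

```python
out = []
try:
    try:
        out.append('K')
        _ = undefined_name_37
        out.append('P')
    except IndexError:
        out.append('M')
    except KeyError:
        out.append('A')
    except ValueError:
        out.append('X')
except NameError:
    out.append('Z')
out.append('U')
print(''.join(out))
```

Execution trace: 'K' (try body) → 'Z' (outer except NameError) → 'U' (after the try/except). Output: KZU

Answer: KZU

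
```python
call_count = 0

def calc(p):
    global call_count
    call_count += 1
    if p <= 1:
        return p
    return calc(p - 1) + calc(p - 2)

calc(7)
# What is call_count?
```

Calls(p) = 1 + Calls(p-1) + Calls(p-2); Calls(0)=Calls(1)=1. For p=7 this gives 41.

Answer: 41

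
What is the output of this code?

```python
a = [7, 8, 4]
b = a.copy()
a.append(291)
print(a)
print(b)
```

Key concept: list.copy() creates independent copy.
Step by step:
`a = [7, 8, 4]` → a = [7, 8, 4]
`b = a.copy()` → b = [7, 8, 4]
`a.append(291)` → a = [7, 8, 4, 291]
`print(a)` → prints [7, 8, 4, 291]
`print(b)` → prints [7, 8, 4]

Answer:
[7, 8, 4, 291]
[7, 8, 4]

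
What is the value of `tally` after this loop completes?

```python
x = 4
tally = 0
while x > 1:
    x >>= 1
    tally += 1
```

Count right shifts until 1
`tally` takes the values: 0 → 1 → 2

Answer: 2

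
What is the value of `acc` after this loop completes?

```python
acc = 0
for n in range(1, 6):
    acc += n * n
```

Sum of squares 1² to 5² = 55
`acc` takes the values: 0 → 1 → 5 → 14 → 30 → 55

Answer: 55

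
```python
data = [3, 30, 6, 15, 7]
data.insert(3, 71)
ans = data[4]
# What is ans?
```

Trace:
`data = [3, 30, 6, 15, 7]` → data = [3, 30, 6, 15, 7]
`data.insert(3, 71)` → data = [3, 30, 6, 71, 15, 7]
`ans = data[4]` → ans = 15
So ans = 15

Answer: 15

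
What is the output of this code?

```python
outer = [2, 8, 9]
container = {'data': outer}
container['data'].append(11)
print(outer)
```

Key concept: dict holds reference to list.
Step by step:
`outer = [2, 8, 9]` → outer = [2, 8, 9]
`container = {'data': outer}` → container = {'data': [2, 8, 9]}
`container['data'].append(11)` → outer = [2, 8, 9, 11]; container = {'data': [2, 8, 9, 11]}
`print(outer)` → prints [2, 8, 9, 11]

Answer: [2, 8, 9, 11]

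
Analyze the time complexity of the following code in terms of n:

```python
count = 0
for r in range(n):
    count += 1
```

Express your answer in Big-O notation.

Each loop level contributes: n. Multiplying the contributions gives O(n).

Answer: O(n)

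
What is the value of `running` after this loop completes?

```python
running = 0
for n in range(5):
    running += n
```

Sum of 0 to 4 = 10
`running` takes the values: 0 → 1 → 3 → 6 → 10

Answer: 10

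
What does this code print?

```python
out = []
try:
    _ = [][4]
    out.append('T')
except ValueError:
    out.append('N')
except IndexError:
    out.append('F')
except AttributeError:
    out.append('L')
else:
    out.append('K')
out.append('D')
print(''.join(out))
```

Execution trace: 'F' (except IndexError) → 'D' (after the try/except). Output: FD

Answer: FD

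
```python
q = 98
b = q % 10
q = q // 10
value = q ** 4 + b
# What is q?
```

Trace:
`q = 98` → q = 98
`b = q % 10` → b = 8
`q = q // 10` → q = 9
`value = q ** 4 + b` → value = 6569
So q = 9

Answer: 9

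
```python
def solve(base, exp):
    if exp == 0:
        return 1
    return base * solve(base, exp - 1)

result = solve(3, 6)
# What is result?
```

solve(3, 6) = 3 * 3 * 3 * 3 * 3 * 3 = 729

Answer: 729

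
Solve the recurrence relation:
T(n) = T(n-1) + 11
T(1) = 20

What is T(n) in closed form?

Unrolling: T(n) = T(1) + 11·(n-1) = 20 + 11(n-1) = 11n + 9.

Answer: T(n) = 11n + 9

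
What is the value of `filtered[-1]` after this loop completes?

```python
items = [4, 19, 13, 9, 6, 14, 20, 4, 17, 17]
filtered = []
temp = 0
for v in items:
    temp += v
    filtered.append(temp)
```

Cumulative sum ends at 123
`filtered` takes the values: [] → [4] → [4, 23] → [4, 23, 36] → [4, 23, 36, 45] → [4, 23, 36, 45, 51] → [4, 23, 36, 45, 51, 65] → [4, 23, 36, 45, 51, 65, 85] → [4, 23, 36, 45, 51, 65, 85, 89] → [4, 23, 36, 45, 51, 65, 85, 89, 106] → [4, 23, 36, 45, 51, 65, 85, 89, 106, 123]
So `filtered[-1]` = 123

Answer: 123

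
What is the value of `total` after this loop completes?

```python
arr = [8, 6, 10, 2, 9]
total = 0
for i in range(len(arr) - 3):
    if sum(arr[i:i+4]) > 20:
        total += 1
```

Count windows with sum > 20
`total` takes the values: 0 → 1 → 2

Answer: 2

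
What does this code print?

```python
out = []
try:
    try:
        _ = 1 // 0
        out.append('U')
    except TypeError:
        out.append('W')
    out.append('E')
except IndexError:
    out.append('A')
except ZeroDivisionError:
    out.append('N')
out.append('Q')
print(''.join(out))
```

Execution trace: 'N' (except ZeroDivisionError) → 'Q' (after the try/except). Output: NQ

Answer: NQ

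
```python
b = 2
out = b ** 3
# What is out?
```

Trace:
`b = 2` → b = 2
`out = b ** 3` → out = 8
So out = 8

Answer: 8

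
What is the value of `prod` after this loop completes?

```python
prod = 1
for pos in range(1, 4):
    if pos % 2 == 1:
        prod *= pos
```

Product of odd numbers 1 to 3
`prod` takes the values: 1 → 3

Answer: 3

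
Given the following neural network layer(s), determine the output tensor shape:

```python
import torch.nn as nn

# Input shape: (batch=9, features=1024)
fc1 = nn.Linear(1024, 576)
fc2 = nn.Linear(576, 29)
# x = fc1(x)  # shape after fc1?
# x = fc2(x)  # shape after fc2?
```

Input: (9, 1024) -> after fc1: (9, 576) -> Output: (9, 29)

Answer: (9, 29)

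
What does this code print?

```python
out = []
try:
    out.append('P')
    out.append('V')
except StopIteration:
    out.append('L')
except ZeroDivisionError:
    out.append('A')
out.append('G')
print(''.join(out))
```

Execution trace: 'P' (try body) → 'V' (try body, no exception) → 'G' (after the try/except). Output: PVG

Answer: PVG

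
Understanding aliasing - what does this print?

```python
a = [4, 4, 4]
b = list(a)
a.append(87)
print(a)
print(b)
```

Key concept: list() constructor creates copy.
Step by step:
`a = [4, 4, 4]` → a = [4, 4, 4]
`b = list(a)` → b = [4, 4, 4]
`a.append(87)` → a = [4, 4, 4, 87]
`print(a)` → prints [4, 4, 4, 87]
`print(b)` → prints [4, 4, 4]

Answer:
[4, 4, 4, 87]
[4, 4, 4]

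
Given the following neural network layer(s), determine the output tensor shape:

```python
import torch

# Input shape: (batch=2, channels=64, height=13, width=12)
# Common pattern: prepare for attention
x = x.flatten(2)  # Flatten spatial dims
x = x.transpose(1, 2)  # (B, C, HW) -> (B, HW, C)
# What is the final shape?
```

Input: (2, 64, 13, 12) -> after flatten(2): (2, 64, 156) -> Output: (2, 156, 64)

Answer: (2, 156, 64)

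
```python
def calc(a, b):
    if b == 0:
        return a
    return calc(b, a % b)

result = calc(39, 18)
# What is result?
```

calc(39, 18) -> calc(18, 3) -> calc(3, 0) -> 3

Answer: 3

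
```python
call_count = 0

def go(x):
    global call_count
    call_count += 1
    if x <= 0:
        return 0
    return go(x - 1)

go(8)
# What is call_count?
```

Linear recursion stepping by 1: 9 calls from x=8 down to ≤0.

Answer: 9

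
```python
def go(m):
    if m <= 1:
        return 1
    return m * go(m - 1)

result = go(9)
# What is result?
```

go(9) = 9 * 8 * 7 * 6 * 5 * 4 * 3 * 2 * 1 = 362880

Answer: 362880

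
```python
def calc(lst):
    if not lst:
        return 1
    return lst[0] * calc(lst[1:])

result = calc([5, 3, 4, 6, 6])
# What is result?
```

Product over [5, 3, 4, 6, 6] = 5 * 3 * 4 * 6 * 6 = 2160

Answer: 2160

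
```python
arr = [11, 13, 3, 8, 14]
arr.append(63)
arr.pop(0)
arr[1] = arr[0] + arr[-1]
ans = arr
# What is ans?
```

Trace:
`arr = [11, 13, 3, 8, 14]` → arr = [11, 13, 3, 8, 14]
`arr.append(63)` → arr = [11, 13, 3, 8, 14, 63]
`arr.pop(0)` → arr = [13, 3, 8, 14, 63]
`arr[1] = arr[0] + arr[-1]` → arr = [13, 76, 8, 14, 63]
`ans = arr` → ans = [13, 76, 8, 14, 63]
So ans = [13, 76, 8, 14, 63]

Answer: [13, 76, 8, 14, 63]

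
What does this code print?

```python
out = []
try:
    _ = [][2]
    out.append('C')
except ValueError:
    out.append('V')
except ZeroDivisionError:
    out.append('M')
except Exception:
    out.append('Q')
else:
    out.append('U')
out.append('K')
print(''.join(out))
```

Execution trace: 'Q' (except Exception) → 'K' (after the try/except). Output: QK

Answer: QK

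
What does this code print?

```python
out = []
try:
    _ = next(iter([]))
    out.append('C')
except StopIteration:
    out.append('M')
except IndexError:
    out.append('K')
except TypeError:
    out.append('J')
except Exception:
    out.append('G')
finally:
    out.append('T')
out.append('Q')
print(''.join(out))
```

Execution trace: 'M' (except StopIteration) → 'T' (finally) → 'Q' (after the try/except). Output: MTQ

Answer: MTQ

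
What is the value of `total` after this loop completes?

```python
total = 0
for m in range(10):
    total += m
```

Sum of 0 to 9 = 45
`total` takes the values: 0 → 1 → 3 → 6 → 10 → 15 → 21 → 28 → 36 → 45

Answer: 45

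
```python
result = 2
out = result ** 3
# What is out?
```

Trace:
`result = 2` → result = 2
`out = result ** 3` → out = 8
So out = 8

Answer: 8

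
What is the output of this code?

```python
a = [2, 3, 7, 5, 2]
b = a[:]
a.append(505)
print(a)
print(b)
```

Key concept: slice [:] creates copy.
Step by step:
`a = [2, 3, 7, 5, 2]` → a = [2, 3, 7, 5, 2]
`b = a[:]` → b = [2, 3, 7, 5, 2]
`a.append(505)` → a = [2, 3, 7, 5, 2, 505]
`print(a)` → prints [2, 3, 7, 5, 2, 505]
`print(b)` → prints [2, 3, 7, 5, 2]

Answer:
[2, 3, 7, 5, 2, 505]
[2, 3, 7, 5, 2]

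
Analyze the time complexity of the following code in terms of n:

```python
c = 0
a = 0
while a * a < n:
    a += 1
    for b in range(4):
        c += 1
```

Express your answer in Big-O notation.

Each loop level contributes: √n × 1. Multiplying the contributions gives O(√n).

Answer: O(√n)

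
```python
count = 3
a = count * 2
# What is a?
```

Trace:
`count = 3` → count = 3
`a = count * 2` → a = 6
So a = 6

Answer: 6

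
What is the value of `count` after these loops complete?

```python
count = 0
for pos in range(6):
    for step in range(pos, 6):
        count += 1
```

Upper triangle: 6 + 5 + ... + 1
`count` takes the values: 0 → 1 → 2 → 3 → 4 → 5 → 6 → 7 → 8 → 9 → 10 → 11 → 12 → 13 → 14 → 15 → 16 → 17 → 18 → 19 → 20 → 21

Answer: 21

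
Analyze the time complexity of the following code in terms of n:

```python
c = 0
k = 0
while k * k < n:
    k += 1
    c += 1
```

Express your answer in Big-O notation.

Each loop level contributes: √n. Multiplying the contributions gives O(√n).

Answer: O(√n)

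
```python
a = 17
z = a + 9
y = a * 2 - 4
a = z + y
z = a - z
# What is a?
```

Trace:
`a = 17` → a = 17
`z = a + 9` → z = 26
`y = a * 2 - 4` → y = 30
`a = z + y` → a = 56
`z = a - z` → z = 30
So a = 56

Answer: 56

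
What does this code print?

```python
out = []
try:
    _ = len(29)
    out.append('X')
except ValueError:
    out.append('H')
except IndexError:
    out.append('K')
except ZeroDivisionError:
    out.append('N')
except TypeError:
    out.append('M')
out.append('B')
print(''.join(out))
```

Execution trace: 'M' (except TypeError) → 'B' (after the try/except). Output: MB

Answer: MB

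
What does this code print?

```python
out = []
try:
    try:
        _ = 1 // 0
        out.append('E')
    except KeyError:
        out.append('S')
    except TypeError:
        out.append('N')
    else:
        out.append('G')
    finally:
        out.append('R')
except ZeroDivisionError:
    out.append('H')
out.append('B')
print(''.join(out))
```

Execution trace: 'R' (finally) → 'H' (outer except ZeroDivisionError) → 'B' (after the try/except). Output: RHB

Answer: RHB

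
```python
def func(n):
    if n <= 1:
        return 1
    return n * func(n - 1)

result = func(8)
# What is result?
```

func(8) = 8 * 7 * 6 * 5 * 4 * 3 * 2 * 1 = 40320

Answer: 40320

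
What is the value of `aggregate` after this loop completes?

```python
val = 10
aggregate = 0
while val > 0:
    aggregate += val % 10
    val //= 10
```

Sum digits of 10
`aggregate` takes the values: 0 → 1

Answer: 1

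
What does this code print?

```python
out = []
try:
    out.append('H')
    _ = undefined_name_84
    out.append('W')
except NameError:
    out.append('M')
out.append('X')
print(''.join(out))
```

Execution trace: 'H' (try body) → 'M' (except NameError) → 'X' (after the try/except). Output: HMX

Answer: HMX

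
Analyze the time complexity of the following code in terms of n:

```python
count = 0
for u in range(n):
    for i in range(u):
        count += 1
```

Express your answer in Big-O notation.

Each loop level contributes: n × n. Multiplying the contributions gives O(n^2).

Answer: O(n^2)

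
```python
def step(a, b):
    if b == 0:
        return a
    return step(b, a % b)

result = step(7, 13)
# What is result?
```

step(7, 13) -> step(13, 7) -> step(7, 6) -> step(6, 1) -> step(1, 0) -> 1

Answer: 1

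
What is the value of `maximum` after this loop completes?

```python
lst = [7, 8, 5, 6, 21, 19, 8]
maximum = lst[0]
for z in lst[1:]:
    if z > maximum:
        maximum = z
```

Maximum of [7, 8, 5, 6, 21, 19, 8]
`maximum` takes the values: 7 → 8 → 21

Answer: 21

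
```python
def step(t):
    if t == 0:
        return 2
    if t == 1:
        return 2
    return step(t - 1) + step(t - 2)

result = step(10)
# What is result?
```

Build up from base cases: step(0)=2, step(1)=2, step(2)=4, step(3)=6, step(4)=10, step(5)=16, step(6)=26, ..., step(10)=178

Answer: 178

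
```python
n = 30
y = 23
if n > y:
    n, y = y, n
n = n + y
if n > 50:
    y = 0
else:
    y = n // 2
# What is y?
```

Trace:
`n = 30` → n = 30
`y = 23` → y = 23
`if n > y: ...` → n > y is True → n = 23; y = 30
`n = n + y` → n = 53
`if n > 50: ...` → n > 50 is True → y = 0
So y = 0

Answer: 0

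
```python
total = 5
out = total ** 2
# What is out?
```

Trace:
`total = 5` → total = 5
`out = total ** 2` → out = 25
So out = 25

Answer: 25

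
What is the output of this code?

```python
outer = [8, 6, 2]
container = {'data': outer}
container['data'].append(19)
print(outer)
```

Key concept: dict holds reference to list.
Step by step:
`outer = [8, 6, 2]` → outer = [8, 6, 2]
`container = {'data': outer}` → container = {'data': [8, 6, 2]}
`container['data'].append(19)` → outer = [8, 6, 2, 19]; container = {'data': [8, 6, 2, 19]}
`print(outer)` → prints [8, 6, 2, 19]

Answer: [8, 6, 2, 19]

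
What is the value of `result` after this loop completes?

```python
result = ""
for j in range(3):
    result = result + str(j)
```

Concatenate digits 0 to 2
`result` takes the values: "" → "0" → "01" → "012"

Answer: "012"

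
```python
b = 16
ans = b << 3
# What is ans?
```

Trace:
`b = 16` → b = 16
`ans = b << 3` → ans = 128
So ans = 128

Answer: 128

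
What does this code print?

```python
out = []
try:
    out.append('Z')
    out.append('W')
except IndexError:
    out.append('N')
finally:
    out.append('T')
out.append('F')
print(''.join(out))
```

Execution trace: 'Z' (try body) → 'W' (try body, no exception) → 'T' (finally) → 'F' (after the try/except). Output: ZWTF

Answer: ZWTF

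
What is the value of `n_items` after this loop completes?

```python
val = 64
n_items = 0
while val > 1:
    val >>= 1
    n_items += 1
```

Count right shifts until 1
`n_items` takes the values: 0 → 1 → 2 → 3 → 4 → 5 → 6

Answer: 6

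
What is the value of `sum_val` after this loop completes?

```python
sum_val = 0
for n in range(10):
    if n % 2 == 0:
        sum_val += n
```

Sum of even numbers 0 to 9
`sum_val` takes the values: 0 → 2 → 6 → 12 → 20

Answer: 20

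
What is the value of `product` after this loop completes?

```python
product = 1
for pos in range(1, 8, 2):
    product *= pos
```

Product of 1, 3, 5, ... up to 7
`product` takes the values: 1 → 3 → 15 → 105

Answer: 105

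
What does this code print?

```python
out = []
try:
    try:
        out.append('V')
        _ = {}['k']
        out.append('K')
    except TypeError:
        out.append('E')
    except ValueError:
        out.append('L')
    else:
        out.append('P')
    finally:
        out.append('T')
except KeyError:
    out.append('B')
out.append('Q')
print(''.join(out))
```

Execution trace: 'V' (try body) → 'T' (finally) → 'B' (outer except KeyError) → 'Q' (after the try/except). Output: VTBQ

Answer: VTBQ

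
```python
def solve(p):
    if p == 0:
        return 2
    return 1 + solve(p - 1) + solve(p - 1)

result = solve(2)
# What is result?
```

solve(p) = 1 + 2·solve(p-1), solve(0)=2. Closed form: (2+1)·2^2 - 1 = 11.

Answer: 11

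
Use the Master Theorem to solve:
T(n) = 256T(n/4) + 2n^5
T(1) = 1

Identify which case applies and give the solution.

a=256, b=4, f(n)=2n^5. log_4(256) = 4. Since c=5 > 4 and the regularity condition holds (256(n/4)^5 = (256/4^5)n^5 with 256/4^5 < 1), Case 3 applies: T(n) = Θ(f(n)) = O(n^5).

Answer: O(n^5) - Case 3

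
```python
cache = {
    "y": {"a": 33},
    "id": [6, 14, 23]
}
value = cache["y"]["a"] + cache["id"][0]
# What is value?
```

Trace:
`cache = { ...` → cache = {'y': {'a': 33}, 'id': [6, 14, 23]}
`value = cache["y"]["a"] + cache["id"][0]` → value = 39
So value = 39

Answer: 39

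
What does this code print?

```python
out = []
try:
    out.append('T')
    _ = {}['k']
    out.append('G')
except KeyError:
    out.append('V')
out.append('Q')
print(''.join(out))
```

Execution trace: 'T' (try body) → 'V' (except KeyError) → 'Q' (after the try/except). Output: TVQ

Answer: TVQ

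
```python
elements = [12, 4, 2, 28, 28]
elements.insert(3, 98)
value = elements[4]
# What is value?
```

Trace:
`elements = [12, 4, 2, 28, 28]` → elements = [12, 4, 2, 28, 28]
`elements.insert(3, 98)` → elements = [12, 4, 2, 98, 28, 28]
`value = elements[4]` → value = 28
So value = 28

Answer: 28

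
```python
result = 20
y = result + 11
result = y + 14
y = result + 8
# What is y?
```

Trace:
`result = 20` → result = 20
`y = result + 11` → y = 31
`result = y + 14` → result = 45
`y = result + 8` → y = 53
So y = 53

Answer: 53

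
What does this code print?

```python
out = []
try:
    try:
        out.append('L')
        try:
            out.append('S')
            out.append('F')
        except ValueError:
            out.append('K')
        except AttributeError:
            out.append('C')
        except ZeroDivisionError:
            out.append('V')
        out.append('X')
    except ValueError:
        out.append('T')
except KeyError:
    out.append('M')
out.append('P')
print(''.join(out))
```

Execution trace: 'L' (try body) → 'S' (inner try body) → 'F' (inner try body, no exception) → 'X' (try body, no exception) → 'P' (after the try/except). Output: LSFXP

Answer: LSFXP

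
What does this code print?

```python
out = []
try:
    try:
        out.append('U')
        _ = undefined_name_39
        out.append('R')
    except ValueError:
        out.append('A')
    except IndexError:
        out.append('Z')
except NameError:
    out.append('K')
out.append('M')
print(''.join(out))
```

Execution trace: 'U' (try body) → 'K' (outer except NameError) → 'M' (after the try/except). Output: UKM

Answer: UKM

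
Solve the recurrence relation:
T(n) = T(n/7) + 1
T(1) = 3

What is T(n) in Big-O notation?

Each step divides n by 7 and adds 1. After log_7(n) steps we reach T(1)=3. So T(n) = 1·log_7(n) + 3 = O(log n).

Answer: O(log n)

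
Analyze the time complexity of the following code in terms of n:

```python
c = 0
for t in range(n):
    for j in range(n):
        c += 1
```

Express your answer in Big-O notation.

Each loop level contributes: n × n. Multiplying the contributions gives O(n^2).

Answer: O(n^2)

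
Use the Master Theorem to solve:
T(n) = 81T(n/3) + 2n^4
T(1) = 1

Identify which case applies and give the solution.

a=81, b=3, f(n)=2n^4. log_3(81) = 4. Since c=4 = 4, Case 2 applies: T(n) = Θ(n^log_b(a) · log n) = O(n^4 log n).

Answer: O(n^4 log n) - Case 2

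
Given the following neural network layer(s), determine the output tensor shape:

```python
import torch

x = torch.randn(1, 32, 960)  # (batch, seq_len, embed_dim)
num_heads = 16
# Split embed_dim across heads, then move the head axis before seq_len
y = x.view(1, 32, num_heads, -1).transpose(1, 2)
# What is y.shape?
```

Input: (1, 32, 960) -> head_dim = 960 // 16 = 60; after view: (1, 32, 16, 60) -> after transpose(1, 2): (1, 16, 32, 60) -> Output: (1, 16, 32, 60)

Answer: (1, 16, 32, 60)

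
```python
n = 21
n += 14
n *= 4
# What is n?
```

Trace:
`n = 21` → n = 21
`n += 14` → n = 35
`n *= 4` → n = 140
So n = 140

Answer: 140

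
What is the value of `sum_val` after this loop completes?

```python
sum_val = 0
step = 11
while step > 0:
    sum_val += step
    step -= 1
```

Sum 11 down to 1
`sum_val` takes the values: 0 → 11 → 21 → 30 → 38 → 45 → 51 → 56 → 60 → 63 → 65 → 66

Answer: 66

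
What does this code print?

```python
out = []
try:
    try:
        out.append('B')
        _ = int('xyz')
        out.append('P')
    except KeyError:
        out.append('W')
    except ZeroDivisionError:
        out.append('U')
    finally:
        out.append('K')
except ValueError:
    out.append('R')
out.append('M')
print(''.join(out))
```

Execution trace: 'B' (try body) → 'K' (finally) → 'R' (outer except ValueError) → 'M' (after the try/except). Output: BKRM

Answer: BKRM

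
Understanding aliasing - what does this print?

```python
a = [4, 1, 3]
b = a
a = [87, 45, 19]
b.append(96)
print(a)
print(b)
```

Key concept: rebinding vs mutation: a is rebound to a new list, b still points at the original.
Step by step:
`a = [4, 1, 3]` → a = [4, 1, 3]
`b = a` → b = [4, 1, 3] (same object as a)
`a = [87, 45, 19]` → a = [87, 45, 19]
`b.append(96)` → b = [4, 1, 3, 96]
`print(a)` → prints [87, 45, 19]
`print(b)` → prints [4, 1, 3, 96]

Answer:
[87, 45, 19]
[4, 1, 3, 96]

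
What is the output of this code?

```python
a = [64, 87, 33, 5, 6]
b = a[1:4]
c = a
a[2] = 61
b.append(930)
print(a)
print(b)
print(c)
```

Key concept: slice vs alias.
Step by step:
`a = [64, 87, 33, 5, 6]` → a = [64, 87, 33, 5, 6]
`b = a[1:4]` → b = [87, 33, 5]
`c = a` → c = [64, 87, 33, 5, 6] (same object as a)
`a[2] = 61` → a = [64, 87, 61, 5, 6] (same object as c); c = [64, 87, 61, 5, 6] (same object as a)
`b.append(930)` → b = [87, 33, 5, 930]
`print(a)` → prints [64, 87, 61, 5, 6]
`print(b)` → prints [87, 33, 5, 930]
`print(c)` → prints [64, 87, 61, 5, 6]

Answer:
[64, 87, 61, 5, 6]
[87, 33, 5, 930]
[64, 87, 61, 5, 6]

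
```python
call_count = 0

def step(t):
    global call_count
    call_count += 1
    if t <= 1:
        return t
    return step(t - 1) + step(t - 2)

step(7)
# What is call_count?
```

Calls(t) = 1 + Calls(t-1) + Calls(t-2); Calls(0)=Calls(1)=1. For t=7 this gives 41.

Answer: 41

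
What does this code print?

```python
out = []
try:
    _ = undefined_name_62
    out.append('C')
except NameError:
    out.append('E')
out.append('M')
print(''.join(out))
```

Execution trace: 'E' (except NameError) → 'M' (after the try/except). Output: EM

Answer: EM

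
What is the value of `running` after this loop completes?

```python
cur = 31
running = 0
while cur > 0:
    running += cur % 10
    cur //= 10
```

Sum digits of 31
`running` takes the values: 0 → 1 → 4

Answer: 4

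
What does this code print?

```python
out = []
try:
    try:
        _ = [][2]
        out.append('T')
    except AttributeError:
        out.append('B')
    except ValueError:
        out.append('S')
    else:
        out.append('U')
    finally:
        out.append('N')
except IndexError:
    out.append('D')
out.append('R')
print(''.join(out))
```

Execution trace: 'N' (finally) → 'D' (outer except IndexError) → 'R' (after the try/except). Output: NDR

Answer: NDR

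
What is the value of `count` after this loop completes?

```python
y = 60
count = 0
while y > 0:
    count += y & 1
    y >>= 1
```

Count set bits in 60 (binary: 0b111100)
`count` takes the values: 0 → 1 → 2 → 3 → 4

Answer: 4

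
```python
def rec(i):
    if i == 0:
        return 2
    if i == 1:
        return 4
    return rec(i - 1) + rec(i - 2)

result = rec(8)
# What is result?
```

Build up from base cases: rec(0)=2, rec(1)=4, rec(2)=6, rec(3)=10, rec(4)=16, rec(5)=26, rec(6)=42, ..., rec(8)=110

Answer: 110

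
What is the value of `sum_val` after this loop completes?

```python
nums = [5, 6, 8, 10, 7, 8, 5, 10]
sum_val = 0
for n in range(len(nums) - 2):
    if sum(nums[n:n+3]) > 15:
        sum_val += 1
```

Count windows with sum > 15
`sum_val` takes the values: 0 → 1 → 2 → 3 → 4 → 5 → 6

Answer: 6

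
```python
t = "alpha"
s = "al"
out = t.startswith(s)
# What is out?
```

Trace:
`t = "alpha"` → t = 'alpha'
`s = "al"` → s = 'al'
`out = t.startswith(s)` → out = True
So out = True

Answer: True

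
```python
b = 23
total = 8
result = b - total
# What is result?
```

Trace:
`b = 23` → b = 23
`total = 8` → total = 8
`result = b - total` → result = 15
So result = 15

Answer: 15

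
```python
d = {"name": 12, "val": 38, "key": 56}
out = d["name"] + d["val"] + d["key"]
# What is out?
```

Trace:
`d = {"name": 12, "val": 38, "key": 56}` → d = {'name': 12, 'val': 38, 'key': 56}
`out = d["name"] + d["val"] + d["key"]` → out = 106
So out = 106

Answer: 106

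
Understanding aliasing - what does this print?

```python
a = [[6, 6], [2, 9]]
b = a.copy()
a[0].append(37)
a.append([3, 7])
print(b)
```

Key concept: shallow copy with nested lists.
Step by step:
`a = [[6, 6], [2, 9]]` → a = [[6, 6], [2, 9]]
`b = a.copy()` → b = [[6, 6], [2, 9]]
`a[0].append(37)` → a = [[6, 6, 37], [2, 9]]; b = [[6, 6, 37], [2, 9]]
`a.append([3, 7])` → a = [[6, 6, 37], [2, 9], [3, 7]]
`print(b)` → prints [[6, 6, 37], [2, 9]]

Answer: [[6, 6, 37], [2, 9]]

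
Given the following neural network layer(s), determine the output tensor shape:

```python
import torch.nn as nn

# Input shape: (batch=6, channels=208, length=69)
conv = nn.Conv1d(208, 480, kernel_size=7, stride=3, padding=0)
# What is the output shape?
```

Input: (6, 208, 69) -> Output: (6, 480, 21)

Answer: (6, 480, 21)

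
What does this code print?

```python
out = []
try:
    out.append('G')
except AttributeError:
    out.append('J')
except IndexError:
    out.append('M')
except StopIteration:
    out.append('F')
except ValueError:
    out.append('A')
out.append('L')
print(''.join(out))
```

Execution trace: 'G' (try body, no exception) → 'L' (after the try/except). Output: GL

Answer: GL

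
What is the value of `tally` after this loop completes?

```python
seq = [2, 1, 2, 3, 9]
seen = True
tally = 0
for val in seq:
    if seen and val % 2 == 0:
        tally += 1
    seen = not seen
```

Count even values at even positions
`tally` takes the values: 0 → 1 → 2

Answer: 2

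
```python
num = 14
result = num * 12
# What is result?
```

Trace:
`num = 14` → num = 14
`result = num * 12` → result = 168
So result = 168

Answer: 168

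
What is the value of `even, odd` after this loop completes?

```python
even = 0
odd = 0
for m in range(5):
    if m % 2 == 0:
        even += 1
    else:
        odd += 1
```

Count evens and odds in range(5)
`even, odd` takes the values: (0, 0) → (1, 0) → (1, 1) → (2, 1) → (2, 2) → (3, 2)

Answer: 3, 2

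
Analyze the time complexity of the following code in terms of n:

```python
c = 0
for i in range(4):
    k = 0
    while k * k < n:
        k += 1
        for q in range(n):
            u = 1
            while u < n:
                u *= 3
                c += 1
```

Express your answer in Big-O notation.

Each loop level contributes: 1 × √n × n × log n. Multiplying the contributions gives O(n√n log n).

Answer: O(n√n log n)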